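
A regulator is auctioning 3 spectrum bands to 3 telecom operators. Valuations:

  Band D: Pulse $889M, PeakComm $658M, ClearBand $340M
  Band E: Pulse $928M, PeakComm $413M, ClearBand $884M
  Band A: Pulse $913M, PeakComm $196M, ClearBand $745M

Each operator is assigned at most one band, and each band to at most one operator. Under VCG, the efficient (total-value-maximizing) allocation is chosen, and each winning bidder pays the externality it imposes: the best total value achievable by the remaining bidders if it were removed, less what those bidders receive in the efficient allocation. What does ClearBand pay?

ClearBand pays $15M.

Efficient allocation: Pulse→Band A ($913M), PeakComm→Band D ($658M), ClearBand→Band E ($884M); total welfare W = $2455M.
ClearBand receives Band E at value $884M, so the others get W − 884 = $1571M.
Without ClearBand: best allocation of the remaining 2 bidders over all 3 bands is Pulse→Band E ($928M), PeakComm→Band D ($658M), total $1586M.
VCG payment = (others' best without ClearBand) − (others' welfare with ClearBand) = 1586 − 1571 = $15M.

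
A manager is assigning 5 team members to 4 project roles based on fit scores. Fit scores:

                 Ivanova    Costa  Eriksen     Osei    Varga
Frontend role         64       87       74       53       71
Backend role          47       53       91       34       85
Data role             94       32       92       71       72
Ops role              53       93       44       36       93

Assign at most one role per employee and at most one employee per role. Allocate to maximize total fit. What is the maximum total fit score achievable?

Max total: 365 pts

Optimal: Costa→Frontend role (87 pts), Eriksen→Backend role (91 pts), Ivanova→Data role (94 pts), Varga→Ops role (93 pts) — total 87+91+94+93 = 365 pts.
Swapping Costa↔Eriksen (Costa→Backend role 53 pts, Eriksen→Frontend role 74 pts) loses 51.
No other one-to-one assignment exceeds 365 pts.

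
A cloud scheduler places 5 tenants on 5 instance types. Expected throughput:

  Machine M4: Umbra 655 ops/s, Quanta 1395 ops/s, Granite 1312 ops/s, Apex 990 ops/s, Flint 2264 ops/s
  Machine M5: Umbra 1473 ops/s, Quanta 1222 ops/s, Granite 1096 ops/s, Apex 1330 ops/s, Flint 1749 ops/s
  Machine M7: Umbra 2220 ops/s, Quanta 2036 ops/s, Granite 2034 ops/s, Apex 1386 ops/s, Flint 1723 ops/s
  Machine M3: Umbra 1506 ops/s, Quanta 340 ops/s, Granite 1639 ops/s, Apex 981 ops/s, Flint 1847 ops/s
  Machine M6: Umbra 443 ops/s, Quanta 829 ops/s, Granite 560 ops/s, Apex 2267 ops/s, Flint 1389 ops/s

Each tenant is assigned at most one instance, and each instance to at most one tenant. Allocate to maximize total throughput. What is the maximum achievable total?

Max total: 9679 ops/s

This is a one-to-one assignment (maximum-weight bipartite matching).
Optimal: Umbra→Machine M5 (1473 ops/s), Quanta→Machine M7 (2036 ops/s), Granite→Machine M3 (1639 ops/s), Apex→Machine M6 (2267 ops/s), Flint→Machine M4 (2264 ops/s) — total 1473+2036+1639+2267+2264 = 9679 ops/s.
Max-entry greedy (repeatedly take the single best remaining cell) gives 9612 ops/s, worse by 67.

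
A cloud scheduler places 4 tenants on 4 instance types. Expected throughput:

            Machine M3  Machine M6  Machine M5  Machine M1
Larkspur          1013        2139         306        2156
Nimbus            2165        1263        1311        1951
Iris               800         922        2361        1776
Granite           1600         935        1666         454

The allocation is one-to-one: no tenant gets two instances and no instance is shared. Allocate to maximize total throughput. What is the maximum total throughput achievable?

Optimal: Larkspur→Machine M6 (2139 ops/s), Nimbus→Machine M1 (1951 ops/s), Iris→Machine M5 (2361 ops/s), Granite→Machine M3 (1600 ops/s) — total 2139+1951+2361+1600 = 8051 ops/s.
Row-greedy (each tenant in turn takes its best remaining instance) gives 7617 ops/s, worse by 434.
Next-best assignment: Larkspur→Machine M6, Nimbus→Machine M3, Iris→Machine M1, Granite→Machine M5 = 7746 ops/s.
Swapping Iris↔Nimbus (Iris→Machine M1 1776 ops/s, Nimbus→Machine M5 1311 ops/s) loses 1225.

Maximum total: 8051 ops/s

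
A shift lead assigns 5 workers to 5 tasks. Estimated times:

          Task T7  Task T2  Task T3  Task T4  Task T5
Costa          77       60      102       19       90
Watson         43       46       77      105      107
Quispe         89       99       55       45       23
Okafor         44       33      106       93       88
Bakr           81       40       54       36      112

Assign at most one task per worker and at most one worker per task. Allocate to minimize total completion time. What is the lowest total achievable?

Treat this as an assignment problem: match each worker to one task.
Optimal: Costa→Task T4 (19 min), Watson→Task T7 (43 min), Quispe→Task T5 (23 min), Okafor→Task T2 (33 min), Bakr→Task T3 (54 min) — total 19+43+23+33+54 = 172 min.
Swapping Okafor↔Bakr (Okafor→Task T3 106 min, Bakr→Task T2 40 min) adds 59.
Checked against all permutations: 172 min is optimal.

Min total: 172 min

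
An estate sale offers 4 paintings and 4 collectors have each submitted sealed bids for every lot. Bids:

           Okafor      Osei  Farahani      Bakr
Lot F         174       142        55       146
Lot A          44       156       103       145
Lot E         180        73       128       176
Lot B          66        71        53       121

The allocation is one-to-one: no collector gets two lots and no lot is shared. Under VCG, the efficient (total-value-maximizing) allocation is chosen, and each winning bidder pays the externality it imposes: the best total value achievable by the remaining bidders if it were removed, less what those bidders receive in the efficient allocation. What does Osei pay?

Efficient allocation: Okafor→Lot F ($174), Osei→Lot A ($156), Farahani→Lot E ($128), Bakr→Lot B ($121); total welfare W = $579.
Osei receives Lot A at value $156, so the others get W − 156 = $423.
Without Osei: best allocation of the remaining 3 bidders over all 4 lots is Okafor→Lot F ($174), Farahani→Lot A ($103), Bakr→Lot E ($176), total $453.
VCG payment = (others' best without Osei) − (others' welfare with Osei) = 453 − 423 = $30.

Osei pays $30.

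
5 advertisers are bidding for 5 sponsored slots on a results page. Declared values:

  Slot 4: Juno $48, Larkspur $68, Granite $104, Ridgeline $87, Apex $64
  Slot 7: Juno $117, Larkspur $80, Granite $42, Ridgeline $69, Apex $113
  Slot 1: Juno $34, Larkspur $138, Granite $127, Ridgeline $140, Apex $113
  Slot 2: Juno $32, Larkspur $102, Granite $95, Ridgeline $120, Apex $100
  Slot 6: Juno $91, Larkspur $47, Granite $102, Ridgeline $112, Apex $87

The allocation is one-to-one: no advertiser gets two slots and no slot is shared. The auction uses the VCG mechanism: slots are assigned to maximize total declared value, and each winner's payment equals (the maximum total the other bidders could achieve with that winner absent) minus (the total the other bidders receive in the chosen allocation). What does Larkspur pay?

Efficient allocation: Juno→Slot 7 ($117), Larkspur→Slot 1 ($138), Granite→Slot 4 ($104), Ridgeline→Slot 6 ($112), Apex→Slot 2 ($100); total welfare W = $571.
Larkspur receives Slot 1 at value $138, so the others get W − 138 = $433.
Without Larkspur: best allocation of the remaining 4 bidders over all 5 slots is Juno→Slot 7 ($117), Granite→Slot 4 ($104), Ridgeline→Slot 1 ($140), Apex→Slot 2 ($100), total $461.
VCG payment = (others' best without Larkspur) − (others' welfare with Larkspur) = 461 − 433 = $28.

Larkspur pays $28.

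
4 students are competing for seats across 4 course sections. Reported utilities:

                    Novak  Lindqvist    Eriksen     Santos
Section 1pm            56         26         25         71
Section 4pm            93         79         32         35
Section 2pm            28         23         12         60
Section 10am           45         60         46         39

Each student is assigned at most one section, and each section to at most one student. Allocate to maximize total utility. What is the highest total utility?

This is a one-to-one assignment (maximum-weight bipartite matching).
Optimal: Novak→Section 1pm (56 points), Lindqvist→Section 4pm (79 points), Eriksen→Section 10am (46 points), Santos→Section 2pm (60 points) — total 56+79+46+60 = 241 points.
Max-entry greedy (repeatedly take the single best remaining cell) gives 236 points, worse by 5.
Next-best assignment: Novak→Section 4pm, Lindqvist→Section 10am, Eriksen→Section 1pm, Santos→Section 2pm = 238 points.
Checked against all permutations: 241 points is optimal.

Max total: 241 points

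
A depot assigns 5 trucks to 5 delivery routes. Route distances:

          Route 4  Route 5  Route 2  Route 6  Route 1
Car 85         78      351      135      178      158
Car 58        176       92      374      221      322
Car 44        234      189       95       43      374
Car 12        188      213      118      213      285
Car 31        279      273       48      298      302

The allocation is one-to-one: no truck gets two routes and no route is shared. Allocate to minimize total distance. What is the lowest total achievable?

This is a one-to-one assignment (minimum-cost bipartite matching).
Optimal: Car 85→Route 1 (158 km), Car 58→Route 5 (92 km), Car 44→Route 6 (43 km), Car 12→Route 4 (188 km), Car 31→Route 2 (48 km) — total 158+92+43+188+48 = 529 km.
Column-greedy (each route in turn goes to its cheapest remaining truck) gives 546 km, worse by 17.
Next-best assignment: Car 85→Route 4, Car 58→Route 5, Car 44→Route 6, Car 12→Route 1, Car 31→Route 2 = 546 km.
Swapping Car 58↔Car 85 (Car 58→Route 1 322 km, Car 85→Route 5 351 km) adds 423.
Every other assignment is strictly worse.

Min total: 529 km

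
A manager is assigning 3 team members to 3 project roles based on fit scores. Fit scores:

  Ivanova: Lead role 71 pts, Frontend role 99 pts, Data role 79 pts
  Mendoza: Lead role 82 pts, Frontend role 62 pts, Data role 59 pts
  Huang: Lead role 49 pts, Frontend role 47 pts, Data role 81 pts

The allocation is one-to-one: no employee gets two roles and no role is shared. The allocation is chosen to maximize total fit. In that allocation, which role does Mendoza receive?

This is the linear assignment problem.
Optimal: Ivanova→Frontend role (99 pts), Mendoza→Lead role (82 pts), Huang→Data role (81 pts) — total 99+82+81 = 262 pts.
Next-best assignment: Ivanova→Lead role, Mendoza→Frontend role, Huang→Data role = 214 pts.
Swapping Ivanova↔Huang (Ivanova→Data role 79 pts, Huang→Frontend role 47 pts) loses 54.
Checked against all permutations: 262 pts is optimal.

Mendoza receives Lead role.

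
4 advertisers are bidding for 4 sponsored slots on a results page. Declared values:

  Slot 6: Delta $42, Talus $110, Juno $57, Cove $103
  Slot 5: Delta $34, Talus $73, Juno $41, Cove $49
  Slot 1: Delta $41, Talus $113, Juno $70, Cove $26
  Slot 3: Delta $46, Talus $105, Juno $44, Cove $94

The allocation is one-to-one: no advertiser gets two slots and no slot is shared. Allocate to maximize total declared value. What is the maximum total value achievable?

Maximum total: $312

Optimal: Delta→Slot 5 ($34), Talus→Slot 3 ($105), Juno→Slot 1 ($70), Cove→Slot 6 ($103) — total 34+105+70+103 = $312.
Column-greedy (each slot in turn goes to its best remaining advertiser) gives $275, worse by 37.
Every other assignment is strictly worse.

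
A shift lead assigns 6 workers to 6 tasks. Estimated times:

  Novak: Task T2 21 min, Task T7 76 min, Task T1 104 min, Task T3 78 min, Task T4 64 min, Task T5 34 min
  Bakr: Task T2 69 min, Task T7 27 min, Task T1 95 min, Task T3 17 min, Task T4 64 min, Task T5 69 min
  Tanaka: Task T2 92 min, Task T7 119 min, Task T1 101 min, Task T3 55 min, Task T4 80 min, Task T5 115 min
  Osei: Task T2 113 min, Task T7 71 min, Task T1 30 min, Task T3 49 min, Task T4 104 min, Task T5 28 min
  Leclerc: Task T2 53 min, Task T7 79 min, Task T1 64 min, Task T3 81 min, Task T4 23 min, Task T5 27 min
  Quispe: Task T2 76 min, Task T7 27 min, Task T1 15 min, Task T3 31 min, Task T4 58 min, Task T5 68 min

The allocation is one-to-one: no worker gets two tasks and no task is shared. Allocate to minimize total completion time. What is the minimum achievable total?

Min total: 169 min

Optimal: Novak→Task T2 (21 min), Bakr→Task T7 (27 min), Tanaka→Task T3 (55 min), Osei→Task T5 (28 min), Leclerc→Task T4 (23 min), Quispe→Task T1 (15 min) — total 21+27+55+28+23+15 = 169 min.
Min-entry greedy (repeatedly take the single cheapest remaining cell) gives 223 min, worse by 54.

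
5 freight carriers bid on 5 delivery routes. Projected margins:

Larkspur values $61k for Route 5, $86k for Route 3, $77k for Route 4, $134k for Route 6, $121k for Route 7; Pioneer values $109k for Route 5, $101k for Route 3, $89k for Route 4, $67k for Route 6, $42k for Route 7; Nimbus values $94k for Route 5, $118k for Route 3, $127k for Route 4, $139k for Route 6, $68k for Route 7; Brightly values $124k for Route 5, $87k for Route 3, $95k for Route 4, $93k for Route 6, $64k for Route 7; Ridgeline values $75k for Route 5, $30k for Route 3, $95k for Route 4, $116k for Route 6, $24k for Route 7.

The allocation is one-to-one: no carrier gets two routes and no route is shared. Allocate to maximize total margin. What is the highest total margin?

Maximum total: $589k

This is a one-to-one assignment (maximum-weight bipartite matching).
Optimal: Larkspur→Route 7 ($121k), Pioneer→Route 3 ($101k), Nimbus→Route 4 ($127k), Brightly→Route 5 ($124k), Ridgeline→Route 6 ($116k) — total 121+101+127+124+116 = $589k.
Row-greedy (each carrier in turn takes its best remaining route) gives $481k, worse by 108.
Next-best assignment: Larkspur→Route 7, Pioneer→Route 3, Nimbus→Route 6, Brightly→Route 5, Ridgeline→Route 4 = $580k.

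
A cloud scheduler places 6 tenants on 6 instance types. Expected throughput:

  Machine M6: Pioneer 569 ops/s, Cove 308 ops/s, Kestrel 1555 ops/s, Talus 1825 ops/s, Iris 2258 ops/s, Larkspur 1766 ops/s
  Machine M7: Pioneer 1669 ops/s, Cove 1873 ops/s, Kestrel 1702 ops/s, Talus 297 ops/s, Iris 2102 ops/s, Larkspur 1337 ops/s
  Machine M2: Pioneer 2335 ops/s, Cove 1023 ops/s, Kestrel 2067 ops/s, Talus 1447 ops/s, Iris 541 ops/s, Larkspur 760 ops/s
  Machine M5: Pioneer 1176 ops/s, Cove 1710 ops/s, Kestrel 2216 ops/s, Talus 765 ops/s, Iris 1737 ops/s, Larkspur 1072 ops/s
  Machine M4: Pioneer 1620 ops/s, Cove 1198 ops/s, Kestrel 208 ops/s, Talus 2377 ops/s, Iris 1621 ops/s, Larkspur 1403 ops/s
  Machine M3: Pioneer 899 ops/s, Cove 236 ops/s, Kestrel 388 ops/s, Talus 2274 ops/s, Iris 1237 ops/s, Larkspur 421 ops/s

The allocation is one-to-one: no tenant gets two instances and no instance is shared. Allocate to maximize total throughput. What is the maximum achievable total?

Maximum total: 12359 ops/s

This is the linear assignment problem.
Optimal: Pioneer→Machine M2 (2335 ops/s), Cove→Machine M7 (1873 ops/s), Kestrel→Machine M5 (2216 ops/s), Talus→Machine M3 (2274 ops/s), Iris→Machine M6 (2258 ops/s), Larkspur→Machine M4 (1403 ops/s) — total 2335+1873+2216+2274+2258+1403 = 12359 ops/s.
Max-entry greedy (repeatedly take the single best remaining cell) gives 11480 ops/s, worse by 879.
Every other assignment is strictly worse.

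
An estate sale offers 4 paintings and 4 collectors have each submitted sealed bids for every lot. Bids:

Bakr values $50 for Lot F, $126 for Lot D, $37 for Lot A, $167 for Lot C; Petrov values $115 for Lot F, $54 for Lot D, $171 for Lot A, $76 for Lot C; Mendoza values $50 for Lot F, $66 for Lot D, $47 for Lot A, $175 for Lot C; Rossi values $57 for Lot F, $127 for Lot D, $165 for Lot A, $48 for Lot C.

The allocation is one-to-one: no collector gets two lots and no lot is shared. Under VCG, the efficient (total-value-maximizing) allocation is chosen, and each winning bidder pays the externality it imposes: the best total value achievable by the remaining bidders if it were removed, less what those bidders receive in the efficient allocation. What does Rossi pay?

Efficient allocation: Bakr→Lot D ($126), Petrov→Lot F ($115), Mendoza→Lot C ($175), Rossi→Lot A ($165); total welfare W = $581.
Rossi receives Lot A at value $165, so the others get W − 165 = $416.
Without Rossi: best allocation of the remaining 3 bidders over all 4 lots is Bakr→Lot D ($126), Petrov→Lot A ($171), Mendoza→Lot C ($175), total $472.
VCG payment = (others' best without Rossi) − (others' welfare with Rossi) = 472 − 416 = $56.

Rossi pays $56.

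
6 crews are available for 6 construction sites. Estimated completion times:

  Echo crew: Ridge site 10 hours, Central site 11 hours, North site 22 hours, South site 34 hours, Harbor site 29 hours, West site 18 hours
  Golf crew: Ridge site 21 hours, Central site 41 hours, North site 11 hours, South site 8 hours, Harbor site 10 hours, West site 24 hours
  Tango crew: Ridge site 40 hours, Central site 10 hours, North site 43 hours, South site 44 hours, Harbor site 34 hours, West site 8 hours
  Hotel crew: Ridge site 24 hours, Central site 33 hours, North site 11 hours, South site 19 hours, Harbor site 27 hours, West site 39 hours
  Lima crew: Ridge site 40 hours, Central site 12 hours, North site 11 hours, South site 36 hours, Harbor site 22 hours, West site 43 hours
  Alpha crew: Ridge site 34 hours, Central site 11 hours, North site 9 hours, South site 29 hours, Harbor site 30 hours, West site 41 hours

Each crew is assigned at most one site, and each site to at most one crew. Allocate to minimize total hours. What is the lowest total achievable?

Treat this as an assignment problem: match each crew to one site.
Optimal: Echo crew→Ridge site (10 hours), Golf crew→Harbor site (10 hours), Tango crew→West site (8 hours), Hotel crew→South site (19 hours), Lima crew→Central site (12 hours), Alpha crew→North site (9 hours) — total 10+10+8+19+12+9 = 68 hours.
Min-entry greedy (repeatedly take the single cheapest remaining cell) gives 74 hours, worse by 6.
Next-best assignment: Echo crew→Ridge site, Golf crew→Harbor site, Tango crew→West site, Hotel crew→South site, Lima crew→North site, Alpha crew→Central site = 69 hours.
Checked against all permutations: 68 hours is optimal.

Min total: 68 hours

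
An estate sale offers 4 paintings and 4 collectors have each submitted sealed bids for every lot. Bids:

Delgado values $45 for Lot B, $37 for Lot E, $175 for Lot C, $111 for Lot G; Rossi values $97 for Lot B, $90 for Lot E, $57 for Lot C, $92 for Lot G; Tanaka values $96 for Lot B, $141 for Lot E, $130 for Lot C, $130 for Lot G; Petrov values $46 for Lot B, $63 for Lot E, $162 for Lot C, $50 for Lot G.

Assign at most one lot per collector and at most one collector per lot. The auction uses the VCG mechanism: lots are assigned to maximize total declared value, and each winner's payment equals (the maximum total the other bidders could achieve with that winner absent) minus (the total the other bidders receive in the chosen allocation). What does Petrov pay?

Petrov pays $64.

Efficient allocation: Delgado→Lot G ($111), Rossi→Lot B ($97), Tanaka→Lot E ($141), Petrov→Lot C ($162); total welfare W = $511.
Petrov receives Lot C at value $162, so the others get W − 162 = $349.
Without Petrov: best allocation of the remaining 3 bidders over all 4 lots is Delgado→Lot C ($175), Rossi→Lot B ($97), Tanaka→Lot E ($141), total $413.
VCG payment = (others' best without Petrov) − (others' welfare with Petrov) = 413 − 349 = $64.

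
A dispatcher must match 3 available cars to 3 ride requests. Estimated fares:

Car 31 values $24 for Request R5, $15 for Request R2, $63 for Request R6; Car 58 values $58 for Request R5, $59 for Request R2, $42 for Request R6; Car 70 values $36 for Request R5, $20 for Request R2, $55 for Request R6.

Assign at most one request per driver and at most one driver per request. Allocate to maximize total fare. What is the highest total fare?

Maximum total: $158

Optimal: Car 31→Request R6 ($63), Car 58→Request R2 ($59), Car 70→Request R5 ($36) — total 63+59+36 = $158.
Column-greedy (each request in turn goes to its best remaining driver) gives $141, worse by 17.
Checked against all permutations: $158 is optimal.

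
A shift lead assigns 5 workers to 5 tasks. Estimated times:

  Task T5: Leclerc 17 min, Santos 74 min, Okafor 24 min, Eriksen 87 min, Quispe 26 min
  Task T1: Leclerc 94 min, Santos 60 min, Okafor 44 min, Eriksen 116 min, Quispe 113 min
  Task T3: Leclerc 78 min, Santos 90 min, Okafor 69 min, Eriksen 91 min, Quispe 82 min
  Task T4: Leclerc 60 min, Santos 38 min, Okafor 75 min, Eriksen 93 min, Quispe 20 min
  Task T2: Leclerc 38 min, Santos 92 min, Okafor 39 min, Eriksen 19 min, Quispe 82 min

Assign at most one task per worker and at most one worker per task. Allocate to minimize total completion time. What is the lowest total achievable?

Min total: 185 min

Optimal: Leclerc→Task T5 (17 min), Santos→Task T1 (60 min), Okafor→Task T3 (69 min), Eriksen→Task T2 (19 min), Quispe→Task T4 (20 min) — total 17+60+69+19+20 = 185 min.
Min-entry greedy (repeatedly take the single cheapest remaining cell) gives 190 min, worse by 5.
Next-best assignment: Leclerc→Task T5, Santos→Task T3, Okafor→Task T1, Eriksen→Task T2, Quispe→Task T4 = 190 min.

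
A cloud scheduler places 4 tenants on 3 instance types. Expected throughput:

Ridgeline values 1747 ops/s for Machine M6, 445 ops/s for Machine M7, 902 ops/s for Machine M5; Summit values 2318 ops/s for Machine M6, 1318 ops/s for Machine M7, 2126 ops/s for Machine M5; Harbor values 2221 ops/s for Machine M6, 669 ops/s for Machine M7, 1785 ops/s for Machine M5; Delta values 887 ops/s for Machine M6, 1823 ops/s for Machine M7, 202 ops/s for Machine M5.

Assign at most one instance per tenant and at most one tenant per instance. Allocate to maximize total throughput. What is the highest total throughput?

Max total: 6170 ops/s

This is the linear assignment problem.
Optimal: Harbor→Machine M6 (2221 ops/s), Delta→Machine M7 (1823 ops/s), Summit→Machine M5 (2126 ops/s) — total 2221+1823+2126 = 6170 ops/s.
Column-greedy (each instance in turn goes to its best remaining tenant) gives 5926 ops/s, worse by 244.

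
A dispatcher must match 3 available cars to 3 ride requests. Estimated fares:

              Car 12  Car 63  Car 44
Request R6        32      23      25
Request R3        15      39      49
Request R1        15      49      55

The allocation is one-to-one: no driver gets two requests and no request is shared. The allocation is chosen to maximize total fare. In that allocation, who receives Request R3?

This is a one-to-one assignment (maximum-weight bipartite matching).
Optimal: Car 12→Request R6 ($32), Car 63→Request R1 ($49), Car 44→Request R3 ($49) — total 32+49+49 = $130.
Max-entry greedy (repeatedly take the single best remaining cell) gives $126, worse by 4.
Car 44's own top request is Request R1 ($55), but forcing Car 44→Request R1 and reassigning the rest optimally gives only $126 — worse by 4.

Car 44 receives Request R3.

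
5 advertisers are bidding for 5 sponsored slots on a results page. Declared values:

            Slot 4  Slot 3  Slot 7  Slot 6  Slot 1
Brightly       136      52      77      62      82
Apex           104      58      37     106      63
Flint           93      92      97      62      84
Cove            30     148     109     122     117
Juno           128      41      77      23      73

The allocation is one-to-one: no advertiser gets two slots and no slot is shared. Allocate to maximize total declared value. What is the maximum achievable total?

Optimal: Brightly→Slot 1 ($82), Apex→Slot 6 ($106), Flint→Slot 7 ($97), Cove→Slot 3 ($148), Juno→Slot 4 ($128) — total 82+106+97+148+128 = $561.
Max-entry greedy (repeatedly take the single best remaining cell) gives $560, worse by 1.
Next-best assignment: Brightly→Slot 4, Apex→Slot 6, Flint→Slot 7, Cove→Slot 3, Juno→Slot 1 = $560.

Max total: $561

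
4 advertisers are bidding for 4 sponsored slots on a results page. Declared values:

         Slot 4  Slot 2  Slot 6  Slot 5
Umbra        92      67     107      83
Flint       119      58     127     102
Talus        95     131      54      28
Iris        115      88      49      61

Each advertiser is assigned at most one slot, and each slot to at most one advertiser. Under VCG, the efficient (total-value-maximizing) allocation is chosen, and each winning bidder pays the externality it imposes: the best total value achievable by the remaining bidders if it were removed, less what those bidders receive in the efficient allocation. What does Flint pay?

Flint pays $24.

Efficient allocation: Umbra→Slot 5 ($83), Flint→Slot 6 ($127), Talus→Slot 2 ($131), Iris→Slot 4 ($115); total welfare W = $456.
Flint receives Slot 6 at value $127, so the others get W − 127 = $329.
Without Flint: best allocation of the remaining 3 bidders over all 4 slots is Umbra→Slot 6 ($107), Talus→Slot 2 ($131), Iris→Slot 4 ($115), total $353.
VCG payment = (others' best without Flint) − (others' welfare with Flint) = 353 − 329 = $24.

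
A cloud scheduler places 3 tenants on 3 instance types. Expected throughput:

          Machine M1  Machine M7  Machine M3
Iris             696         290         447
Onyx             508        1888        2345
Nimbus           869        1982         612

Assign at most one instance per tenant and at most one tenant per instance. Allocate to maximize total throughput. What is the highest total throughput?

Optimal: Iris→Machine M1 (696 ops/s), Onyx→Machine M3 (2345 ops/s), Nimbus→Machine M7 (1982 ops/s) — total 696+2345+1982 = 5023 ops/s.
Column-greedy (each instance in turn goes to its best remaining tenant) gives 3204 ops/s, worse by 1819.
Next-best assignment: Iris→Machine M7, Onyx→Machine M3, Nimbus→Machine M1 = 3504 ops/s.
Swapping Onyx↔Iris (Onyx→Machine M1 508 ops/s, Iris→Machine M3 447 ops/s) loses 2086.

Max total: 5023 ops/s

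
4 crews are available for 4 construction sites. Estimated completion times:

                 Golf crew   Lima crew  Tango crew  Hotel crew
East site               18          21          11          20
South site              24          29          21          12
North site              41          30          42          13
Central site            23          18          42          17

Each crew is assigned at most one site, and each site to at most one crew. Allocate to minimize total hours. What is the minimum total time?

Min total: 66 hours

Treat this as an assignment problem: match each crew to one site.
Optimal: Golf crew→South site (24 hours), Lima crew→Central site (18 hours), Tango crew→East site (11 hours), Hotel crew→North site (13 hours) — total 24+18+11+13 = 66 hours.
Row-greedy (each crew in turn takes its cheapest remaining site) gives 70 hours, worse by 4.
Next-best assignment: Golf crew→East site, Lima crew→Central site, Tango crew→South site, Hotel crew→North site = 70 hours.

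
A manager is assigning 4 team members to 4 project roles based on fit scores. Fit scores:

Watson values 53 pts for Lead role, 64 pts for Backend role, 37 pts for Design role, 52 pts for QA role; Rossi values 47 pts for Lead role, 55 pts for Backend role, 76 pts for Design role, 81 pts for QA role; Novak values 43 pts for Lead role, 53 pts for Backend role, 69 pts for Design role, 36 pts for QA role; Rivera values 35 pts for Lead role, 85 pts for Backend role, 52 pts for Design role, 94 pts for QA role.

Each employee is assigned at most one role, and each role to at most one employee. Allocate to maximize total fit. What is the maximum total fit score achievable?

Max total: 288 pts

Treat this as an assignment problem: match each employee to one role.
Optimal: Watson→Lead role (53 pts), Rossi→QA role (81 pts), Novak→Design role (69 pts), Rivera→Backend role (85 pts) — total 53+81+69+85 = 288 pts.
No other one-to-one assignment exceeds 288 pts.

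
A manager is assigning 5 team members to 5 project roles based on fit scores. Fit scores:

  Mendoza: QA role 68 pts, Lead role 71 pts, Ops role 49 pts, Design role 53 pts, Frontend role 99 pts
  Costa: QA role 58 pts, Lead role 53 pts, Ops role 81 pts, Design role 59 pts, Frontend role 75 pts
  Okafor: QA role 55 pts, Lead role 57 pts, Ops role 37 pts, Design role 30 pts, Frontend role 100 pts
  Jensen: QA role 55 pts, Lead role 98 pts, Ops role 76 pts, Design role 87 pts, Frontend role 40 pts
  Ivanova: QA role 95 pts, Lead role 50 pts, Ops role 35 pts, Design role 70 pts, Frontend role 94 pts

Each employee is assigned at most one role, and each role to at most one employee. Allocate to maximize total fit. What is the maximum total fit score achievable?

Optimal: Mendoza→Lead role (71 pts), Costa→Ops role (81 pts), Okafor→Frontend role (100 pts), Jensen→Design role (87 pts), Ivanova→QA role (95 pts) — total 71+81+100+87+95 = 434 pts.
Max-entry greedy (repeatedly take the single best remaining cell) gives 427 pts, worse by 7.
Swapping Ivanova↔Costa (Ivanova→Ops role 35 pts, Costa→QA role 58 pts) loses 83.
No other one-to-one assignment exceeds 434 pts.

Max total: 434 pts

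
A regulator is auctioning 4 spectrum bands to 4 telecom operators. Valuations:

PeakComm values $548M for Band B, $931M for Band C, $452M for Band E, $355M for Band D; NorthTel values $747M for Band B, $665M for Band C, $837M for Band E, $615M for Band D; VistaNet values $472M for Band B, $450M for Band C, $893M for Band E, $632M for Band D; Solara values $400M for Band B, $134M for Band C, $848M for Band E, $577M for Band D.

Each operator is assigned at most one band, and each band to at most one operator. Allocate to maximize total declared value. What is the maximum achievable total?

Treat this as an assignment problem: match each operator to one band.
Optimal: PeakComm→Band C ($931M), NorthTel→Band B ($747M), VistaNet→Band D ($632M), Solara→Band E ($848M) — total 931+747+632+848 = $3158M.
Max-entry greedy (repeatedly take the single best remaining cell) gives $3148M, worse by 10.
Swapping Solara↔PeakComm (Solara→Band C $134M, PeakComm→Band E $452M) loses 1193.

Max total: $3158M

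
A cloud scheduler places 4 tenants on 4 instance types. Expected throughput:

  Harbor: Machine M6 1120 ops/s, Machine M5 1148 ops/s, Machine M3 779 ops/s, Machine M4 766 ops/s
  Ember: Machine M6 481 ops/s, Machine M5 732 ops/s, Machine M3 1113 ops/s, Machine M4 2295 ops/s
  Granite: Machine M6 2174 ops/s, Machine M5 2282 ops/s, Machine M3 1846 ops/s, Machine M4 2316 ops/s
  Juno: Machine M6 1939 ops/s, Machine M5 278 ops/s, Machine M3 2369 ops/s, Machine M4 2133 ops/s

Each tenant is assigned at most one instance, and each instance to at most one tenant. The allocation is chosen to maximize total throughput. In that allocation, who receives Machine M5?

Optimal: Harbor→Machine M6 (1120 ops/s), Ember→Machine M4 (2295 ops/s), Granite→Machine M5 (2282 ops/s), Juno→Machine M3 (2369 ops/s) — total 1120+2295+2282+2369 = 8066 ops/s.
Column-greedy (each instance in turn goes to its best remaining tenant) gives 7986 ops/s, worse by 80.
Every other assignment is strictly worse.
Granite's own top instance is Machine M4 (2316 ops/s), but forcing Granite→Machine M4 and reassigning the rest optimally gives only 6537 ops/s — worse by 1529.

Granite receives Machine M5.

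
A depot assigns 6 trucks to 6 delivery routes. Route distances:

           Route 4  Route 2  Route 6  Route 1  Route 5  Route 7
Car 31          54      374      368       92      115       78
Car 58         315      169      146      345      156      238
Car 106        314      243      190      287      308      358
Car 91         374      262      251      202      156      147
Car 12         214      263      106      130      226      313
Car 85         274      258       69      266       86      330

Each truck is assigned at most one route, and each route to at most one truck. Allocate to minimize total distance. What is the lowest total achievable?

Minimum total: 776 km

This is the linear assignment problem.
Optimal: Car 31→Route 4 (54 km), Car 58→Route 2 (169 km), Car 106→Route 6 (190 km), Car 91→Route 7 (147 km), Car 12→Route 1 (130 km), Car 85→Route 5 (86 km) — total 54+169+190+147+130+86 = 776 km.
Row-greedy (each truck in turn takes its cheapest remaining route) gives 806 km, worse by 30.
Swapping Car 91↔Car 58 (Car 91→Route 2 262 km, Car 58→Route 7 238 km) adds 184.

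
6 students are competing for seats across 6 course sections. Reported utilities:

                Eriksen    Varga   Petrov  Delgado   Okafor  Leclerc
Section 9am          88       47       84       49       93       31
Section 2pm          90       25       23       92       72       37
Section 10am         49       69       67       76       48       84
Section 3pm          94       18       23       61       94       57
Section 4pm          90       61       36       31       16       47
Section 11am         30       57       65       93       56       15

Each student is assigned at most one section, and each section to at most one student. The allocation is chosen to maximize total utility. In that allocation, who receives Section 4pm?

This is a one-to-one assignment (maximum-weight bipartite matching).
Optimal: Eriksen→Section 2pm (90 points), Varga→Section 4pm (61 points), Petrov→Section 9am (84 points), Delgado→Section 11am (93 points), Okafor→Section 3pm (94 points), Leclerc→Section 10am (84 points) — total 90+61+84+93+94+84 = 506 points.
Next-best assignment: Eriksen→Section 4pm, Varga→Section 11am, Petrov→Section 9am, Delgado→Section 2pm, Okafor→Section 3pm, Leclerc→Section 10am = 501 points.
Varga's own top section is Section 10am (69 points), but forcing Varga→Section 10am and reassigning the rest optimally gives only 477 points — worse by 29.

Varga receives Section 4pm.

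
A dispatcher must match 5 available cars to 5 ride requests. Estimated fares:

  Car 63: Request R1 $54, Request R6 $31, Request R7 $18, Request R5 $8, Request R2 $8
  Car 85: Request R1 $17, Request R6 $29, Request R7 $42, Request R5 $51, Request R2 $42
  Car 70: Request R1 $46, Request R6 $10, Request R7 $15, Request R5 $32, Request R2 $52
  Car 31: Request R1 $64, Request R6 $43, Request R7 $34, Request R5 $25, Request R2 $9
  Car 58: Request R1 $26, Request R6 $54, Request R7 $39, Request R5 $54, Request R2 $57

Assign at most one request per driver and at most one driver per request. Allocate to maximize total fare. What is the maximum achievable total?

Max total: $245

This is the linear assignment problem.
Optimal: Car 63→Request R1 ($54), Car 85→Request R7 ($42), Car 70→Request R2 ($52), Car 31→Request R6 ($43), Car 58→Request R5 ($54) — total 54+42+52+43+54 = $245.
Max-entry greedy (repeatedly take the single best remaining cell) gives $218, worse by 27.
No other one-to-one assignment exceeds $245.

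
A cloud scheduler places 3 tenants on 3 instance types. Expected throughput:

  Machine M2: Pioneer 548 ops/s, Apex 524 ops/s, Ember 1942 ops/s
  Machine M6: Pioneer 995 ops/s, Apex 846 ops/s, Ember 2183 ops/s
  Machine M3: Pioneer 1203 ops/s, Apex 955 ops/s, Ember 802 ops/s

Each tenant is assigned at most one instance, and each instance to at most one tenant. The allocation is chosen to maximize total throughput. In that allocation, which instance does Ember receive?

Optimal: Pioneer→Machine M3 (1203 ops/s), Apex→Machine M6 (846 ops/s), Ember→Machine M2 (1942 ops/s) — total 1203+846+1942 = 3991 ops/s.
Max-entry greedy (repeatedly take the single best remaining cell) gives 3910 ops/s, worse by 81.
Next-best assignment: Pioneer→Machine M3, Apex→Machine M2, Ember→Machine M6 = 3910 ops/s.
Ember's own top instance is Machine M6 (2183 ops/s), but forcing Ember→Machine M6 and reassigning the rest optimally gives only 3910 ops/s — worse by 81.

Ember receives Machine M2.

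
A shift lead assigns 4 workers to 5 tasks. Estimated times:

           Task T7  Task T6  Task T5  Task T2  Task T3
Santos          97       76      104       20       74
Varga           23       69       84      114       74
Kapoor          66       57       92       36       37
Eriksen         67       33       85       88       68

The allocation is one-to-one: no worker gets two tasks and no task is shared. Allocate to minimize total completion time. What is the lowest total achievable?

Min total: 113 min

Optimal: Santos→Task T2 (20 min), Varga→Task T7 (23 min), Kapoor→Task T3 (37 min), Eriksen→Task T6 (33 min) — total 20+23+37+33 = 113 min.
Column-greedy (each task in turn goes to its cheapest remaining worker) gives 168 min, worse by 55.
Next-best assignment: Santos→Task T2, Varga→Task T7, Kapoor→Task T3, Eriksen→Task T5 = 165 min.
Swapping Santos↔Varga (Santos→Task T7 97 min, Varga→Task T2 114 min) adds 168.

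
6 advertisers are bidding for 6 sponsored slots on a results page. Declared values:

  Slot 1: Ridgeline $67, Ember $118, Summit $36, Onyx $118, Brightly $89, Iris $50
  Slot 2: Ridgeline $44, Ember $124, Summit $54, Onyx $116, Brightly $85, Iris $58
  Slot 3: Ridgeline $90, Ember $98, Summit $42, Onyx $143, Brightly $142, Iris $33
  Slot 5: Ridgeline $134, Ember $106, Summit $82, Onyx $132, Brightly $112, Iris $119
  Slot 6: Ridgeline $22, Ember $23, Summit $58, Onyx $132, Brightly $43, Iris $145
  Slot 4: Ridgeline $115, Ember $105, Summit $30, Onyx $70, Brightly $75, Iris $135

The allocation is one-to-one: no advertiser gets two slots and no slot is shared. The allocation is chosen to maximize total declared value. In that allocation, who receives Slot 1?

Onyx receives Slot 1.

Treat this as an assignment problem: match each advertiser to one slot.
Optimal: Ridgeline→Slot 4 ($115), Ember→Slot 2 ($124), Summit→Slot 5 ($82), Onyx→Slot 1 ($118), Brightly→Slot 3 ($142), Iris→Slot 6 ($145) — total 115+124+82+118+142+145 = $726.
Column-greedy (each slot in turn goes to its best remaining advertiser) gives $685, worse by 41.
Onyx's own top slot is Slot 3 ($143), but forcing Onyx→Slot 3 and reassigning the rest optimally gives only $698 — worse by 28.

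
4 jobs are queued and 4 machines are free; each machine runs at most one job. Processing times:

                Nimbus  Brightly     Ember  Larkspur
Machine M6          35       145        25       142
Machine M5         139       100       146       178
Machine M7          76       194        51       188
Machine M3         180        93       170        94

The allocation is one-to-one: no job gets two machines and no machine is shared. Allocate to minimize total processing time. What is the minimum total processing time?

Optimal: Nimbus→Machine M6 (35 min), Brightly→Machine M5 (100 min), Ember→Machine M7 (51 min), Larkspur→Machine M3 (94 min) — total 35+100+51+94 = 280 min.
No other one-to-one assignment undercuts 280 min.

Minimum total: 280 min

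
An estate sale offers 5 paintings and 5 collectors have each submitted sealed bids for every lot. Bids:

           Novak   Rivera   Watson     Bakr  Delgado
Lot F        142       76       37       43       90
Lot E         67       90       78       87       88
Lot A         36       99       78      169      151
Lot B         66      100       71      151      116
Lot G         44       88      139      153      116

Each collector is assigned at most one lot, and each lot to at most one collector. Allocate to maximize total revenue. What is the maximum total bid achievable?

Max total: $673

Optimal: Novak→Lot F ($142), Rivera→Lot E ($90), Watson→Lot G ($139), Bakr→Lot B ($151), Delgado→Lot A ($151) — total 142+90+139+151+151 = $673.
Row-greedy (each collector in turn takes its best remaining lot) gives $638, worse by 35.
Checked against all permutations: $673 is optimal.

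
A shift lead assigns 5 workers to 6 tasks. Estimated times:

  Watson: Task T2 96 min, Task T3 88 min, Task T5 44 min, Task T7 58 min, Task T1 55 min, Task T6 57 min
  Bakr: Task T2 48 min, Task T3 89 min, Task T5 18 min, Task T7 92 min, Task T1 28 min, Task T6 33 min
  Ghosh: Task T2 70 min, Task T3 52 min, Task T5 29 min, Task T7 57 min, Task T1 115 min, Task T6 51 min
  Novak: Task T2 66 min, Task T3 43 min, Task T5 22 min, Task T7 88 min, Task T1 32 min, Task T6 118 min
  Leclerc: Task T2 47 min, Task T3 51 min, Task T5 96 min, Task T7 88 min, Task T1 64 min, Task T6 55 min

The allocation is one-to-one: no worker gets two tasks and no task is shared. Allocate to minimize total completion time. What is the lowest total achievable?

Optimal: Watson→Task T7 (58 min), Bakr→Task T6 (33 min), Ghosh→Task T5 (29 min), Novak→Task T1 (32 min), Leclerc→Task T2 (47 min) — total 58+33+29+32+47 = 199 min.
Min-entry greedy (repeatedly take the single cheapest remaining cell) gives 206 min, worse by 7.
Swapping Watson↔Ghosh (Watson→Task T5 44 min, Ghosh→Task T7 57 min) adds 14.

Min total: 199 min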